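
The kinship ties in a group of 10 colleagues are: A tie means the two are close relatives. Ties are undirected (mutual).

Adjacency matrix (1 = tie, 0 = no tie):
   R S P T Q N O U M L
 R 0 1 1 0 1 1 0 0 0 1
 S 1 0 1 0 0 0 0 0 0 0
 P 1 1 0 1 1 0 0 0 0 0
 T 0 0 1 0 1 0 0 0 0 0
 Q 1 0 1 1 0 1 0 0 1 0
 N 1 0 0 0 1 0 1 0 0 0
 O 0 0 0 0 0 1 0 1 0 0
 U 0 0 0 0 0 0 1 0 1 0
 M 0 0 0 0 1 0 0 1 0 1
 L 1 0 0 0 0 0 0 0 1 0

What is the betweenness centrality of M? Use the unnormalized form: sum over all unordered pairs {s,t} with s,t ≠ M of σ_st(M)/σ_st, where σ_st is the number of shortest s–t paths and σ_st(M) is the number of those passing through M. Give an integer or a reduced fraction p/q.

Pairs whose geodesics pass through M — R–U: 2/3; S–U: 3/4; P–U: 1; T–U: 1; T–L: 1/3; Q–U: 1; Q–L: 1/2; O–L: 1/2; U–L: 1.
All other pairs contribute 0.
Summing the contributions gives betweenness(M) = 27/4.

27/4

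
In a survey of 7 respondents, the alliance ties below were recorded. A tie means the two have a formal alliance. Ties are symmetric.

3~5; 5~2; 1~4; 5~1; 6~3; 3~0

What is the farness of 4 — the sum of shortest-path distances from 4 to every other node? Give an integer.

17

Distances from 4: 0:4, 1:1, 2:3, 3:3, 5:2, 6:4.
Sum = 4 + 1 + 3 + 3 + 2 + 4 = 17.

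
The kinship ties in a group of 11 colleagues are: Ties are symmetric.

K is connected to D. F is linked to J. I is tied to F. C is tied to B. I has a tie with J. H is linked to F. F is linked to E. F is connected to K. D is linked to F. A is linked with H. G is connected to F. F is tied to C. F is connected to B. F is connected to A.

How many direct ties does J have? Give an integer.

2

J is directly tied to F and I. That is 2 neighbors, so the degree of J is 2.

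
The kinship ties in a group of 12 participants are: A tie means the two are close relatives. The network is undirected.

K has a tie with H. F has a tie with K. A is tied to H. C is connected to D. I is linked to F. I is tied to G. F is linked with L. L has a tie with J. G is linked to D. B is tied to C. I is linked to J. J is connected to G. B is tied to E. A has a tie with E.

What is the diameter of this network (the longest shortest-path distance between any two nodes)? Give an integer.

5

Eccentricity of each node (its greatest distance to any other): A:5, B:5, C:5, D:5, E:5, F:5, G:5, H:5, I:5, J:5, K:5, L:5.
The maximum eccentricity is 5, realized for instance by the pair C–K via C – B – E – A – H – K. So the diameter is 5.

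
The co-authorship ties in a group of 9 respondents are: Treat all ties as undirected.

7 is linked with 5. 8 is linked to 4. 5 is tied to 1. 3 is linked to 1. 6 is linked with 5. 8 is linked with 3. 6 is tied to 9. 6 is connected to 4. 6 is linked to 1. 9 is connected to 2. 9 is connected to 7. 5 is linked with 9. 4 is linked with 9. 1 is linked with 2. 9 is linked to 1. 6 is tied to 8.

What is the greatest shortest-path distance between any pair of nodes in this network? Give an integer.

3

Eccentricity of each node (its greatest distance to any other): 1:2, 2:3, 3:3, 4:2, 5:2, 6:2, 7:3, 8:3, 9:2.
The maximum eccentricity is 3, realized for instance by the pair 2–8 via 2 – 9 – 4 – 8. So the diameter is 3.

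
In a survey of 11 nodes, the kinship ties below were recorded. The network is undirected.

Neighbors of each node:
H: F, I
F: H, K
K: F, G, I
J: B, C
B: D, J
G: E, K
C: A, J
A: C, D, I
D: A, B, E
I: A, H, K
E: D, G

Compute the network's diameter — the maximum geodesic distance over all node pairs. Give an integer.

Eccentricity of each node (its greatest distance to any other): A:3, B:5, C:4, D:4, E:4, F:5, G:4, H:4, I:3, J:5, K:4.
The maximum eccentricity is 5, realized for instance by the pair B–F via B – D – E – G – K – F. So the diameter is 5.

5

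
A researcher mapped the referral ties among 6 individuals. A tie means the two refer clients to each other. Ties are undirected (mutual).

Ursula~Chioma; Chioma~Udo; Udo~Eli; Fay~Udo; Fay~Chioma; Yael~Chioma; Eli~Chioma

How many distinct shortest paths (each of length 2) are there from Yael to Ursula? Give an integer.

The shortest distance is 2, and the only length-2 path is Yael–Chioma–Ursula. So there is exactly 1 shortest path.

1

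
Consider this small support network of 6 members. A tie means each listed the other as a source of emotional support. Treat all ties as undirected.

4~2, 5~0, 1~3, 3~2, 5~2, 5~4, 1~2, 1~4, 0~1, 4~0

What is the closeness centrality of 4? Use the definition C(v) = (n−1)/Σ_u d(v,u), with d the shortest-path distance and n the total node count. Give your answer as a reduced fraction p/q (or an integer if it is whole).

Distances from 4: 0:1, 1:1, 2:1, 3:2, 5:1. Sum = 6.
n = 6, so closeness = 5/6.

5/6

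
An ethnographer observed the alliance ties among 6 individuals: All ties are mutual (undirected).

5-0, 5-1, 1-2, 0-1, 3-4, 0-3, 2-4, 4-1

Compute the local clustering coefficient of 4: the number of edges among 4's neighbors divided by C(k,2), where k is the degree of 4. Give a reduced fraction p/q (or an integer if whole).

1/3

4's neighbors: 1, 2, and 3 (k = 3).
Possible neighbor pairs: C(3,2) = 3. Edges among them: 1–2 → e = 1.
Clustering(4) = 1/3.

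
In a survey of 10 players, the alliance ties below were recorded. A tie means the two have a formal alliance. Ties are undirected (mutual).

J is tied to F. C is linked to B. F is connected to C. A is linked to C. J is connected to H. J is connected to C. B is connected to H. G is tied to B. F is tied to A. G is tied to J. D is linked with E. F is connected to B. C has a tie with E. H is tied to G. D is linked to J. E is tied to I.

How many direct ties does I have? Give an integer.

I is directly tied to E. That is 1 neighbor, so the degree of I is 1.

1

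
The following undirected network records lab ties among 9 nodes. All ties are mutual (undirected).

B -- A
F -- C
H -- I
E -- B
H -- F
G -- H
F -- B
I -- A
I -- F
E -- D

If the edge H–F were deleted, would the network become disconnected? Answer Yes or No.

Even without that edge, H still reaches F via H – I – F, so the network stays connected. Not a bridge.

No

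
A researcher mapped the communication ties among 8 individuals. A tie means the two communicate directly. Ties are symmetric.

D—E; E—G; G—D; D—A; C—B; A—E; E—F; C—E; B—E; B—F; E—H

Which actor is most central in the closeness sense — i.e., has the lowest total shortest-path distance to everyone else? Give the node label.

Farness (sum of distances to all others) for each node — A:12, B:11, C:12, D:11, E:7, F:12, G:12, H:13.
The smallest farness is 7, for E, so E has the highest closeness.

E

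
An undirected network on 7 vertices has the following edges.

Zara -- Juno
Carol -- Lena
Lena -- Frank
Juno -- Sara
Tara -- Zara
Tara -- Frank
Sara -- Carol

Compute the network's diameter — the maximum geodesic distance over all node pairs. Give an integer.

Eccentricity of each node (its greatest distance to any other): Carol:3, Frank:3, Juno:3, Lena:3, Sara:3, Tara:3, Zara:3.
The maximum eccentricity is 3, realized for instance by the pair Sara–Tara via Sara – Juno – Zara – Tara. So the diameter is 3.

3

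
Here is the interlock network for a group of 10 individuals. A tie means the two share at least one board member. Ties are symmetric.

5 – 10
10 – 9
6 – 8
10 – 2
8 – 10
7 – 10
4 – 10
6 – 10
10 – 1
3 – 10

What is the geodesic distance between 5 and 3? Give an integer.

One shortest route is 5 – 10 – 3, which uses 2 edges, and 5 and 3 are not directly tied, so nothing shorter exists. So d(5,3) = 2.

2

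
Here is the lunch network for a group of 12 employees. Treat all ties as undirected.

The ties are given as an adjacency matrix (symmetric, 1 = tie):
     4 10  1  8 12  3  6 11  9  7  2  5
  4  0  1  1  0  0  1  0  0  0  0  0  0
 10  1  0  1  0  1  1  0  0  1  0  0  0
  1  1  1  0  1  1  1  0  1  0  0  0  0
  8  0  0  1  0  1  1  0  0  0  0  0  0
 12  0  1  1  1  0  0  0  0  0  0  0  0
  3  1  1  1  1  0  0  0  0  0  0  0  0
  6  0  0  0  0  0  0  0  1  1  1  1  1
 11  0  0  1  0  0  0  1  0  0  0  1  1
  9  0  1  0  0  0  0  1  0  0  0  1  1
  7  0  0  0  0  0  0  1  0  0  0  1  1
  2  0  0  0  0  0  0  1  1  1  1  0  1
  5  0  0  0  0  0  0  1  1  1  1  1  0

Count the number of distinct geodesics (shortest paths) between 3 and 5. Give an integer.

2

The shortest distance is 3. The length-3 paths are: 3–1–11–5; 3–10–9–5.
That gives 2 distinct shortest paths.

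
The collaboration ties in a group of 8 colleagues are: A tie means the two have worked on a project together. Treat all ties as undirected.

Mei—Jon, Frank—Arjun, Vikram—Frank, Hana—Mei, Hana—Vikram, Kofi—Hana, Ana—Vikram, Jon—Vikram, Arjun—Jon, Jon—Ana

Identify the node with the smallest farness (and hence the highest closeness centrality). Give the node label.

Vikram

Farness (sum of distances to all others) for each node — Ana:13, Arjun:15, Frank:14, Hana:12, Jon:11, Kofi:18, Mei:13, Vikram:10.
The smallest farness is 10, for Vikram, so Vikram has the highest closeness.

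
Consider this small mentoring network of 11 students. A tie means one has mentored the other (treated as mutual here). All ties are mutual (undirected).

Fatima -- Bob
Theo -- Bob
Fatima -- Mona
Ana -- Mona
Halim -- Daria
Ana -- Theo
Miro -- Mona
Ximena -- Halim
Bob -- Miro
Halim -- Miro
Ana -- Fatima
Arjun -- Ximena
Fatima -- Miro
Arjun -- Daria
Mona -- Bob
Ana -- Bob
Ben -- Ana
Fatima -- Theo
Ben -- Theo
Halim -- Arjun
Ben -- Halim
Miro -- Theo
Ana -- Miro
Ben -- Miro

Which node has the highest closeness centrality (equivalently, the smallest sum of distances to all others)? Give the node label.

Farness (sum of distances to all others) for each node — Ana:17, Arjun:22, Ben:16, Bob:18, Daria:23, Fatima:18, Halim:15, Miro:13, Mona:19, Theo:18, Ximena:23.
The smallest farness is 13, for Miro, so Miro has the highest closeness.

Miro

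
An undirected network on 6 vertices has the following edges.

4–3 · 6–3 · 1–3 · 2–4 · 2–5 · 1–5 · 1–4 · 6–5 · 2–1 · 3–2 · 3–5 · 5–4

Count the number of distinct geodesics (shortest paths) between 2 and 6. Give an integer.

The shortest distance is 2. The length-2 paths are: 2–5–6; 2–3–6.
That gives 2 distinct shortest paths.

2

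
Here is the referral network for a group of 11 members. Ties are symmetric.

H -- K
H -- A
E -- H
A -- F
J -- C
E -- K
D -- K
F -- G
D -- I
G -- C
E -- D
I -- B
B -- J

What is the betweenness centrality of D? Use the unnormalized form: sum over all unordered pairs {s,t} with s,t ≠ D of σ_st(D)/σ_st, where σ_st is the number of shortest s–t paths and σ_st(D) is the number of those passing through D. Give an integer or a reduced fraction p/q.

12

Pairs whose geodesics pass through D — C–E: 1/2; C–K: 1/2; J–E: 1; J–K: 1; J–H: 2/3; B–E: 1; B–K: 1; B–H: 2/2; B–A: 2/3; I–E: 1; I–K: 1; I–H: 2/2; I–A: 2/2; I–F: 2/3.
All other pairs contribute 0.
Summing the contributions gives betweenness(D) = 12.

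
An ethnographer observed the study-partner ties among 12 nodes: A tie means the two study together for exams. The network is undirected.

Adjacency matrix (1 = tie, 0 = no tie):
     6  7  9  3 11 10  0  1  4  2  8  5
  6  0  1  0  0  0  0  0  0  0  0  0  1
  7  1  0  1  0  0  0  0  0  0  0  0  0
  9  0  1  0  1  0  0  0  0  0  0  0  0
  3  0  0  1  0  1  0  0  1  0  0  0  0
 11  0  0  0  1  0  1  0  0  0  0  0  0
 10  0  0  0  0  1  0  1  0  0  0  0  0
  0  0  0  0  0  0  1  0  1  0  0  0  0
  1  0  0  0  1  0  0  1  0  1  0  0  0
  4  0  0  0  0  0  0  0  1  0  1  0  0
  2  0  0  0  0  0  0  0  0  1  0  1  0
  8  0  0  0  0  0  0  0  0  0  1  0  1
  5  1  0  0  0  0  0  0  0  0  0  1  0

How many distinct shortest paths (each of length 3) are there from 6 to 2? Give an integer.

1

The shortest distance is 3, and the only length-3 path is 6–5–8–2. So there is exactly 1 shortest path.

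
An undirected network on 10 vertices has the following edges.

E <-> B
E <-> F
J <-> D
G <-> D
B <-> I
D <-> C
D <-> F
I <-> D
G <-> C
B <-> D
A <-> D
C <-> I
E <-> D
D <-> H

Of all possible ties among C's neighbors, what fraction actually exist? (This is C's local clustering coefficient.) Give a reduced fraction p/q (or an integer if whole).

2/3

C's neighbors: D, G, and I (k = 3).
Possible neighbor pairs: C(3,2) = 3. Edges among them: D–G, D–I → e = 2.
Clustering(C) = 2/3.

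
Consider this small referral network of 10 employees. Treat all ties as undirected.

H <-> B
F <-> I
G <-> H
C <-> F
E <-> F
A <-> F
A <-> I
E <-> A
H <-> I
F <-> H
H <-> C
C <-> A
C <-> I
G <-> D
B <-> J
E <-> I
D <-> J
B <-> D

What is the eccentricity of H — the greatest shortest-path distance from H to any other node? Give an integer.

Distances from H: A:2, B:1, C:1, D:2, E:2, F:1, G:1, I:1, J:2.
The largest is 2 (to A, E, D, and J), so the eccentricity of H is 2.

2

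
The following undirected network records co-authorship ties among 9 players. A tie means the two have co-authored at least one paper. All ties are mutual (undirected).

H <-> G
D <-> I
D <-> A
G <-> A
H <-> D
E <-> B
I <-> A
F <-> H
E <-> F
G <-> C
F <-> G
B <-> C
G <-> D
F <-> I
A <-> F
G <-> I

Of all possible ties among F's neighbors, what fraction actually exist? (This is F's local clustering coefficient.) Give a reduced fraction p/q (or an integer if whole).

2/5

F's neighbors: A, E, G, H, and I (k = 5).
Possible neighbor pairs: C(5,2) = 10. Edges among them: A–G, A–I, G–H, G–I → e = 4.
Clustering(F) = 4/10 = 2/5.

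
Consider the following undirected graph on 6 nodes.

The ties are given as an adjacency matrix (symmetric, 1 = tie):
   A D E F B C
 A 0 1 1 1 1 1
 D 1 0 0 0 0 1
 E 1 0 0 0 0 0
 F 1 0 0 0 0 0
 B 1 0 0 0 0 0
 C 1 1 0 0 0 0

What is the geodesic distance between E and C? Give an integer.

2

One shortest route is E – A – C, which uses 2 edges, and E and C are not directly tied, so nothing shorter exists. So d(E,C) = 2.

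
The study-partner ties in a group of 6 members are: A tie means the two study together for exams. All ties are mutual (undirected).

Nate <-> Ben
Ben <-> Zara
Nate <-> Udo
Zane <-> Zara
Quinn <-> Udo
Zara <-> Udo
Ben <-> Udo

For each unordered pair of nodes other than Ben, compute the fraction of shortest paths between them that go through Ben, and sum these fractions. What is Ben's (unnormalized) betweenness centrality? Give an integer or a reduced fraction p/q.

1

Pairs whose geodesics pass through Ben — Zane–Nate: 1/2; Zara–Nate: 1/2.
All other pairs contribute 0.
Summing the contributions gives betweenness(Ben) = 1.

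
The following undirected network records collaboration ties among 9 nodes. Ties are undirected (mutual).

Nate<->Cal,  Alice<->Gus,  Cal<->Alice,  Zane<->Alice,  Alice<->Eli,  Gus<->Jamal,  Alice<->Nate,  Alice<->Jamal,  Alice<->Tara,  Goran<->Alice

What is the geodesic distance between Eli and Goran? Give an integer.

One shortest route is Eli – Alice – Goran, which uses 2 edges, and Eli and Goran are not directly tied, so nothing shorter exists. So d(Eli,Goran) = 2.

2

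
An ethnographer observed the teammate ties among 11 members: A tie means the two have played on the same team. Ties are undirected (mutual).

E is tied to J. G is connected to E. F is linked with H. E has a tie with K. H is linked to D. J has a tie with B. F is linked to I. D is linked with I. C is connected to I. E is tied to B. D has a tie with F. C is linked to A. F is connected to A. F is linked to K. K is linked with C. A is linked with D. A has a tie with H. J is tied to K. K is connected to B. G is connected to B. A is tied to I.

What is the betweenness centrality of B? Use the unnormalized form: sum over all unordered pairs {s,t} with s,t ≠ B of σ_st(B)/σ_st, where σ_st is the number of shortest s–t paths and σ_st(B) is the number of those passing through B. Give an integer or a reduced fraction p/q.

4

Pairs whose geodesics pass through B — H–G: 1/2; A–G: 2/4; F–G: 1/2; D–G: 1/2; I–G: 2/4; C–G: 1/2; J–G: 1/2; K–G: 1/2.
All other pairs contribute 0.
Summing the contributions gives betweenness(B) = 4.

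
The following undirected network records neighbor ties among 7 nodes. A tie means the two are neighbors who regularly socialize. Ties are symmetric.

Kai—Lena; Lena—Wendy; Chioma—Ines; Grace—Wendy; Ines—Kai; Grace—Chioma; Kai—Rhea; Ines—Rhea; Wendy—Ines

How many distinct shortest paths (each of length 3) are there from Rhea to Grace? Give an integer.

The shortest distance is 3. The length-3 paths are: Rhea–Ines–Chioma–Grace; Rhea–Ines–Wendy–Grace.
That gives 2 distinct shortest paths.

2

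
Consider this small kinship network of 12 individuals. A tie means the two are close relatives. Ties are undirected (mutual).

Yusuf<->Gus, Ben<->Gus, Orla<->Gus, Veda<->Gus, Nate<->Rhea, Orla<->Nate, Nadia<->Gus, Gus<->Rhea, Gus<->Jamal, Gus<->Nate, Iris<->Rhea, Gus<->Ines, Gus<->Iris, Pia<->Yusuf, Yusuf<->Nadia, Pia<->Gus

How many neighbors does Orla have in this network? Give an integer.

2

Orla is directly tied to Gus and Nate. That is 2 neighbors, so the degree of Orla is 2.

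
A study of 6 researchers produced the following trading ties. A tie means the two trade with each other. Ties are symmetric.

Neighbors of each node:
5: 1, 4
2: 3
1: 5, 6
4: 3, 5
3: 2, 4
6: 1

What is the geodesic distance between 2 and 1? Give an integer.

4

One shortest route is 2 – 3 – 4 – 5 – 1, which uses 4 edges, and at distance 3 from 2 we only reach {5}, which does not include 1. So d(2,1) = 4.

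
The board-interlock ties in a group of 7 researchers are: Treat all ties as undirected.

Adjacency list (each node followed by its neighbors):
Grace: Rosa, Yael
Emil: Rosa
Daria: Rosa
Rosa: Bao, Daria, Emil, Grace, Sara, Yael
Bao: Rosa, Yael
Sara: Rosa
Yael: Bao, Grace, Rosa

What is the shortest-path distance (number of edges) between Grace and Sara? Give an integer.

One shortest route is Grace – Rosa – Sara, which uses 2 edges, and Grace and Sara are not directly tied, so nothing shorter exists. So d(Grace,Sara) = 2.

2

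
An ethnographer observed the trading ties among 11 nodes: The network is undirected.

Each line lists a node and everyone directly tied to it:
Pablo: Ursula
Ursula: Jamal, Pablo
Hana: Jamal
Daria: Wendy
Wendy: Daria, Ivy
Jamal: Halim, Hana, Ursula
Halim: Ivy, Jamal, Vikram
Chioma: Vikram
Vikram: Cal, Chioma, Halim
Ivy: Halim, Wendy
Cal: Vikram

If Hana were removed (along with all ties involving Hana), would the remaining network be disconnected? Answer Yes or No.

Even without Hana, every remaining node can still reach every other (the residual graph is connected), so Hana is not a cut vertex.

No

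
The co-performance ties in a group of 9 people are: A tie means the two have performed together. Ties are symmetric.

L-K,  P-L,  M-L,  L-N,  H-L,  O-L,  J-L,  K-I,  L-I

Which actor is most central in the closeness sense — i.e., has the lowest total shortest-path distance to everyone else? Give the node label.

Farness (sum of distances to all others) for each node — H:15, I:14, J:15, K:14, L:8, M:15, N:15, O:15, P:15.
The smallest farness is 8, for L, so L has the highest closeness.

L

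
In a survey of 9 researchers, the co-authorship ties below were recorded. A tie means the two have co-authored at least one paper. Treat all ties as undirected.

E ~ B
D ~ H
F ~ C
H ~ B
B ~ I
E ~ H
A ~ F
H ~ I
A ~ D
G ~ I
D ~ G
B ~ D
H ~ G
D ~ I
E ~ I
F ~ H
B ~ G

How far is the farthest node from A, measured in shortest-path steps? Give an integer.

Distances from A: B:2, C:2, D:1, E:3, F:1, G:2, H:2, I:2.
The largest is 3 (to E), so the eccentricity of A is 3.

3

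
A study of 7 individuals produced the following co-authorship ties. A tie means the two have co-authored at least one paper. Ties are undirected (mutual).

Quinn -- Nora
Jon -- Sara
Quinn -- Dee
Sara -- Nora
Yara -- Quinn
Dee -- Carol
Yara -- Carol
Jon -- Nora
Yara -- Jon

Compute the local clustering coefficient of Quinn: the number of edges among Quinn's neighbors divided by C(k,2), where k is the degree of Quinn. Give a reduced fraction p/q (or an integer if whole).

Quinn's neighbors: Dee, Nora, and Yara (k = 3).
Possible neighbor pairs: C(3,2) = 3. Edges among them: none → e = 0.
Clustering(Quinn) = 0/3 = 0.

0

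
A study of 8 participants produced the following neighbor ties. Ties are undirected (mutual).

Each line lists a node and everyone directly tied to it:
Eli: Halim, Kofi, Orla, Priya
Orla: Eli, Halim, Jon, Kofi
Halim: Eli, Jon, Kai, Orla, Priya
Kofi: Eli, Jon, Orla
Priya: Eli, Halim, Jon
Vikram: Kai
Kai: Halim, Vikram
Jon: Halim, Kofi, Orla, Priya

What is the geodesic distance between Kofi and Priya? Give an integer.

One shortest route is Kofi – Eli – Priya, which uses 2 edges, and Kofi and Priya are not directly tied, so nothing shorter exists. So d(Kofi,Priya) = 2.

2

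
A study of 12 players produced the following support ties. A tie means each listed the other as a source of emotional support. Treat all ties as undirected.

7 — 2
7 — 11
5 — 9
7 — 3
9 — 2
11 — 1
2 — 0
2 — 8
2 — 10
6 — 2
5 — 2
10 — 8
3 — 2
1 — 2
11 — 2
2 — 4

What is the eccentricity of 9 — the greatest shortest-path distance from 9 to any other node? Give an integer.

Distances from 9: 0:2, 1:2, 2:1, 3:2, 4:2, 5:1, 6:2, 7:2, 8:2, 10:2, 11:2.
The largest is 2 (to 10, 1, 8, 6, 3, 4, 11, 0, and 7), so the eccentricity of 9 is 2.

2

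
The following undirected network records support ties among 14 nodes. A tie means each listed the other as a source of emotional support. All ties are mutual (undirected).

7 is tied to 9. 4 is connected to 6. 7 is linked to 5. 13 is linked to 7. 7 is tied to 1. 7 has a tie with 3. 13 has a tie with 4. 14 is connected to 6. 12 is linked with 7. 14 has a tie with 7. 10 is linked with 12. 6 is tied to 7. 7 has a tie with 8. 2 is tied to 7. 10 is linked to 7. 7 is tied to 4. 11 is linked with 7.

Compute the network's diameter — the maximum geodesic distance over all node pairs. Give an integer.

Eccentricity of each node (its greatest distance to any other): 1:2, 2:2, 3:2, 4:2, 5:2, 6:2, 7:1, 8:2, 9:2, 10:2, 11:2, 12:2, 13:2, 14:2.
The maximum eccentricity is 2, realized for instance by the pair 3–10 via 3 – 7 – 10. So the diameter is 2.

2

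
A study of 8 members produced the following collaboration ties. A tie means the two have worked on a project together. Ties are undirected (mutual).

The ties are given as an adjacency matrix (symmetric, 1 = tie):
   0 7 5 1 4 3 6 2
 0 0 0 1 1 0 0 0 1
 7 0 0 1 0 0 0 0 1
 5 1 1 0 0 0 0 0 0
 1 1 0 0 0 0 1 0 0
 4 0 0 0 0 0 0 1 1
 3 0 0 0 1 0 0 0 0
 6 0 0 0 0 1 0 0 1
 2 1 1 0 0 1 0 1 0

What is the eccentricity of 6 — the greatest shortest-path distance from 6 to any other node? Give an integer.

4

Distances from 6: 0:2, 1:3, 2:1, 3:4, 4:1, 5:3, 7:2.
The largest is 4 (to 3), so the eccentricity of 6 is 4.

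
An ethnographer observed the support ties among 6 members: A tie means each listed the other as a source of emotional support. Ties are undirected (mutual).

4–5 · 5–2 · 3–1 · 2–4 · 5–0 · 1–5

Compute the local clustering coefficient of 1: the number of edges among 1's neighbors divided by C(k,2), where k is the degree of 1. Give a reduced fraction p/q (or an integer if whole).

1's neighbors: 3 and 5 (k = 2).
Possible neighbor pairs: C(2,2) = 1. Edges among them: none → e = 0.
Clustering(1) = 0/1.

0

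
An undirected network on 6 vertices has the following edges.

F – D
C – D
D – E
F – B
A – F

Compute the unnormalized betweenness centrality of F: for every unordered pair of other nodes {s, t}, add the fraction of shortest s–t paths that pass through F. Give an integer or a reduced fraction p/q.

7

Pairs whose geodesics pass through F — C–B: 1; C–A: 1; D–B: 1; D–A: 1; B–A: 1; B–E: 1; A–E: 1.
All other pairs contribute 0.
Summing the contributions gives betweenness(F) = 7.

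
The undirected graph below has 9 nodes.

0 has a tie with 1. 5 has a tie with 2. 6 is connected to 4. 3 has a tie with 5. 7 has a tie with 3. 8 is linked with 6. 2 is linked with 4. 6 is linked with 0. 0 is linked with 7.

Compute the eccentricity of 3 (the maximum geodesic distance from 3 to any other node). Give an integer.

Distances from 3: 0:2, 1:3, 2:2, 4:3, 5:1, 6:3, 7:1, 8:4.
The largest is 4 (to 8), so the eccentricity of 3 is 4.

4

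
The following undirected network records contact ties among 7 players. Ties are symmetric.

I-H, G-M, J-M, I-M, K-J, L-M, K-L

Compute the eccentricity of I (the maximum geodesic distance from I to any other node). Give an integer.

3

Distances from I: G:2, H:1, J:2, K:3, L:2, M:1.
The largest is 3 (to K), so the eccentricity of I is 3.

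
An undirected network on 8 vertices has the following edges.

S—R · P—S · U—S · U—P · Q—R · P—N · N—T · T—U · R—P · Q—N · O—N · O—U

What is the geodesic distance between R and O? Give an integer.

3

One shortest route is R – P – N – O, which uses 3 edges, and at distance 2 from R we only reach {N, U}, which does not include O. So d(R,O) = 3.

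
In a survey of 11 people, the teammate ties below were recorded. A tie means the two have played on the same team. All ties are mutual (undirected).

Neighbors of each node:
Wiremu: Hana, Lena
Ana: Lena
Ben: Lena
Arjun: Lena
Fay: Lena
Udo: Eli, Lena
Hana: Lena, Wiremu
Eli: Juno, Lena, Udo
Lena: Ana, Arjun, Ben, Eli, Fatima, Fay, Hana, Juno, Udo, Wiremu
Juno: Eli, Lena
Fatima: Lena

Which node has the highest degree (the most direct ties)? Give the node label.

Degrees — Ana:1, Arjun:1, Ben:1, Eli:3, Fatima:1, Fay:1, Hana:2, Juno:2, Lena:10, Udo:2, Wiremu:2.
The maximum is 10, attained only by Lena.

Lena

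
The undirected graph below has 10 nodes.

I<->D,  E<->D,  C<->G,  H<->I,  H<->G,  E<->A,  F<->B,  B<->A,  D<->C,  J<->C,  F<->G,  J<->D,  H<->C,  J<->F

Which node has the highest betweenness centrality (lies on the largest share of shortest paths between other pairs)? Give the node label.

Unnormalized betweenness of each node: A:7/3, B:10/3, C:29/6, D:34/3, E:5, F:15/2, G:25/6, H:7/3, I:4/3, J:23/6.
D has the largest value, 34/3, making it the main broker — the node through which the most shortest paths run.

D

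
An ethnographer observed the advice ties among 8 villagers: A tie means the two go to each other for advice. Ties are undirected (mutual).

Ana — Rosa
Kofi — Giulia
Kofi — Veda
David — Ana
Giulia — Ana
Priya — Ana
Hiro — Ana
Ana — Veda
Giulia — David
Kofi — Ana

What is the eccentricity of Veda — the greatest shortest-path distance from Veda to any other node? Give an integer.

2

Distances from Veda: Ana:1, David:2, Giulia:2, Hiro:2, Kofi:1, Priya:2, Rosa:2.
The largest is 2 (to Giulia, Rosa, Priya, Hiro, and David), so the eccentricity of Veda is 2.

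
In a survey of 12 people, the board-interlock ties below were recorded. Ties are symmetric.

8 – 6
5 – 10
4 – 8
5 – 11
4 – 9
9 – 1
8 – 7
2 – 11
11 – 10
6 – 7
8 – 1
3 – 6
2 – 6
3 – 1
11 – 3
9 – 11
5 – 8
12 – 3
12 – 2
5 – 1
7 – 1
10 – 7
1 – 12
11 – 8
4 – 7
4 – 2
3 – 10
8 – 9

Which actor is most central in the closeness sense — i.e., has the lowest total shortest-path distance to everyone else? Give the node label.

8

Farness (sum of distances to all others) for each node — 1:16, 2:18, 3:18, 4:19, 5:18, 6:18, 7:17, 8:15, 9:18, 10:18, 11:16, 12:19.
The smallest farness is 15, for 8, so 8 has the highest closeness.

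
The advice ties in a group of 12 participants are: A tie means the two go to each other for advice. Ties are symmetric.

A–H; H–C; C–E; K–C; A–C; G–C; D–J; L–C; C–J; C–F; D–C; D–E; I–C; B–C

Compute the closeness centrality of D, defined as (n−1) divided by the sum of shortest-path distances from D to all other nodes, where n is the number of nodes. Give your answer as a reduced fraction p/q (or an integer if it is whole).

Distances from D: A:2, B:2, C:1, E:1, F:2, G:2, H:2, I:2, J:1, K:2, L:2. Sum = 19.
n = 12, so closeness = 11/19.

11/19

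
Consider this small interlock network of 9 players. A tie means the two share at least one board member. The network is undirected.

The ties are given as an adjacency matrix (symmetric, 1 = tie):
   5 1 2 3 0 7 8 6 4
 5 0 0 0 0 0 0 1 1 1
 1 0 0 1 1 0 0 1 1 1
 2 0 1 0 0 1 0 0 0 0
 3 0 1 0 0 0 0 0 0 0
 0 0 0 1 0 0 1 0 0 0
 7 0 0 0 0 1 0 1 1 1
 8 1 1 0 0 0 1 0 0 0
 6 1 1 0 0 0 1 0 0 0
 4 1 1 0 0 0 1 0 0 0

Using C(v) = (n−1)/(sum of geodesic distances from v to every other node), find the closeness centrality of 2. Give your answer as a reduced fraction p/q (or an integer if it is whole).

8/15

Distances from 2: 0:1, 1:1, 3:2, 4:2, 5:3, 6:2, 7:2, 8:2. Sum = 15.
n = 9, so closeness = 8/15.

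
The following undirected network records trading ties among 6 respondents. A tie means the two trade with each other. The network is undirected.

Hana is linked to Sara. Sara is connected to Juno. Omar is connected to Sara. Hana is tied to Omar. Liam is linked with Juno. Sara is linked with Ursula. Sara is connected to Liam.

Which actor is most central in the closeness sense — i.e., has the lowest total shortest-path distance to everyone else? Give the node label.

Sara

Farness (sum of distances to all others) for each node — Hana:8, Juno:8, Liam:8, Omar:8, Sara:5, Ursula:9.
The smallest farness is 5, for Sara, so Sara has the highest closeness.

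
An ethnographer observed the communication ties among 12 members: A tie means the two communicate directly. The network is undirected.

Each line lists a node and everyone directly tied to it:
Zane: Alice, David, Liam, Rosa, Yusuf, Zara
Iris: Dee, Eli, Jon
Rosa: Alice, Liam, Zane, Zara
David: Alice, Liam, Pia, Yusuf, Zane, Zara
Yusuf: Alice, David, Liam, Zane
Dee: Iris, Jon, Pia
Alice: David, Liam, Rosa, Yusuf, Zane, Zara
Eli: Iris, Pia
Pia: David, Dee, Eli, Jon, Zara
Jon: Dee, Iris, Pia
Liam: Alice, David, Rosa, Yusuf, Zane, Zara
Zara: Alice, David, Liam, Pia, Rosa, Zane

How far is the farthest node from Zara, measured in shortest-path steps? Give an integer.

Distances from Zara: Alice:1, David:1, Dee:2, Eli:2, Iris:3, Jon:2, Liam:1, Pia:1, Rosa:1, Yusuf:2, Zane:1.
The largest is 3 (to Iris), so the eccentricity of Zara is 3.

3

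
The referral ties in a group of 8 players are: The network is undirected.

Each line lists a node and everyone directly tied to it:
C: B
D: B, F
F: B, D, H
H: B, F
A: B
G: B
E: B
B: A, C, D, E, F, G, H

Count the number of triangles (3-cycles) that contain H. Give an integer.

1

H's neighbors: B and F.
Neighbor pairs that are themselves tied: H–B–F. Each forms one triangle with H, for 1 in total.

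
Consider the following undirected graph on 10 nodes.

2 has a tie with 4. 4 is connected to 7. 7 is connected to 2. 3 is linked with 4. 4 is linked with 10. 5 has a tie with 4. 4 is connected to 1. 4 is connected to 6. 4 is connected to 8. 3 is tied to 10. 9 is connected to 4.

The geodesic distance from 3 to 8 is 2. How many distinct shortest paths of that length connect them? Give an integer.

1

The shortest distance is 2, and the only length-2 path is 3–4–8. So there is exactly 1 shortest path.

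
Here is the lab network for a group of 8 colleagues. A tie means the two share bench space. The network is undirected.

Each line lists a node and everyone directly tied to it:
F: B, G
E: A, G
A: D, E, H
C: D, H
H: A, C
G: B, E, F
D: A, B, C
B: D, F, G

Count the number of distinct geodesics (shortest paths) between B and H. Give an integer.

The shortest distance is 3. The length-3 paths are: B–D–A–H; B–D–C–H.
That gives 2 distinct shortest paths.

2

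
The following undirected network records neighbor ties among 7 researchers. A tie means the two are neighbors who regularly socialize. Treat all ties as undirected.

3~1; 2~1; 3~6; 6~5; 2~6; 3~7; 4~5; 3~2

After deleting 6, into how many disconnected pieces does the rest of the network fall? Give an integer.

Without 6, the remaining ties split the others into: {1, 2, 3, 7}; {4, 5}.
That's 2 separate components.

2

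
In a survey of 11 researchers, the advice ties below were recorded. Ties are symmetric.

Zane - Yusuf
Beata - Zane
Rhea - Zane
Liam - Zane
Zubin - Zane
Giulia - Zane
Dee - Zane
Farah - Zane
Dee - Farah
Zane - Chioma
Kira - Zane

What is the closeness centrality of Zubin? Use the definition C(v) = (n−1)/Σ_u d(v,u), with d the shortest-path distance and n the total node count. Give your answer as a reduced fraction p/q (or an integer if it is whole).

10/19

Distances from Zubin: Beata:2, Chioma:2, Dee:2, Farah:2, Giulia:2, Kira:2, Liam:2, Rhea:2, Yusuf:2, Zane:1. Sum = 19.
n = 11, so closeness = 10/19.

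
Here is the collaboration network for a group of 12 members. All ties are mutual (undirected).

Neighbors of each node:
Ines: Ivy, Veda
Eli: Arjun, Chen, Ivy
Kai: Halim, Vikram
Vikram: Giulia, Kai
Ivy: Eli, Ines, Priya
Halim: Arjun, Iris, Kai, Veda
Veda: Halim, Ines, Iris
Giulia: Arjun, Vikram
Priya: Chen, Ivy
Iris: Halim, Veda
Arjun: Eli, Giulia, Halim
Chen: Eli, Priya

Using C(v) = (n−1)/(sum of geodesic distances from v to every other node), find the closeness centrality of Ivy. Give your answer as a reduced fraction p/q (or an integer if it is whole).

11/26

Distances from Ivy: Arjun:2, Chen:2, Eli:1, Giulia:3, Halim:3, Ines:1, Iris:3, Kai:4, Priya:1, Veda:2, Vikram:4. Sum = 26.
n = 12, so closeness = 11/26.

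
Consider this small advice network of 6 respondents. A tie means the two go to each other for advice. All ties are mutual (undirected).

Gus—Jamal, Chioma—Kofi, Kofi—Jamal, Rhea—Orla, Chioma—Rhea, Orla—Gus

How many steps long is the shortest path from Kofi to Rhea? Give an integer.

2

One shortest route is Kofi – Chioma – Rhea, which uses 2 edges, and Kofi and Rhea are not directly tied, so nothing shorter exists. So d(Kofi,Rhea) = 2.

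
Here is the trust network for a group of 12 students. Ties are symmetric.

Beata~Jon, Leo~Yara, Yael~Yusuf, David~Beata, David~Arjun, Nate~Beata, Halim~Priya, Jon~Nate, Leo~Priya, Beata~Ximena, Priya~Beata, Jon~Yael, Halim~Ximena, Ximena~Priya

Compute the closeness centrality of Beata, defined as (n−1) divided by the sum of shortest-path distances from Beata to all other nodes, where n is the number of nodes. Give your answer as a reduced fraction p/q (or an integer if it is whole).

Distances from Beata: Arjun:2, David:1, Halim:2, Jon:1, Leo:2, Nate:1, Priya:1, Ximena:1, Yael:2, Yara:3, Yusuf:3. Sum = 19.
n = 12, so closeness = 11/19.

11/19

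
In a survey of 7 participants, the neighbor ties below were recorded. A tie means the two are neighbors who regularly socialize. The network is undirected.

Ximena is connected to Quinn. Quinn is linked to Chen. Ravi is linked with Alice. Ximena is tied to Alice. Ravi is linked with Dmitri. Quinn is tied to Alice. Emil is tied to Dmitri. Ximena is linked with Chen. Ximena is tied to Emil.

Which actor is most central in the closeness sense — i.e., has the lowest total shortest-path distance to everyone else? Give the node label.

Farness (sum of distances to all others) for each node — Alice:9, Chen:12, Dmitri:12, Emil:10, Quinn:10, Ravi:11, Ximena:8.
The smallest farness is 8, for Ximena, so Ximena has the highest closeness.

Ximena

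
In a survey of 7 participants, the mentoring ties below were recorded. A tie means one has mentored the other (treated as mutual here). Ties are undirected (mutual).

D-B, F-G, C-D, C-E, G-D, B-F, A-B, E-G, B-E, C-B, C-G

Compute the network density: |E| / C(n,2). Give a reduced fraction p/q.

There are 11 edges and 7 nodes, so the maximum possible is C(7,2) = 21.
Density = 11/21.

11/21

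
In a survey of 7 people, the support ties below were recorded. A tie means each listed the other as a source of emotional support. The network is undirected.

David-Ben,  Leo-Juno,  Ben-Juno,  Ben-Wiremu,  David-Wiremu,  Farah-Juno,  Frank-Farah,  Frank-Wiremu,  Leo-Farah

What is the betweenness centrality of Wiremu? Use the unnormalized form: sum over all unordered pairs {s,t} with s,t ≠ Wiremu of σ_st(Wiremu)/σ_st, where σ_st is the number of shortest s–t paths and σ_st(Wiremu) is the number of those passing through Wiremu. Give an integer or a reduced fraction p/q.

5/2

Pairs whose geodesics pass through Wiremu — David–Farah: 1/2; David–Frank: 1; Ben–Frank: 1.
All other pairs contribute 0.
Summing the contributions gives betweenness(Wiremu) = 5/2.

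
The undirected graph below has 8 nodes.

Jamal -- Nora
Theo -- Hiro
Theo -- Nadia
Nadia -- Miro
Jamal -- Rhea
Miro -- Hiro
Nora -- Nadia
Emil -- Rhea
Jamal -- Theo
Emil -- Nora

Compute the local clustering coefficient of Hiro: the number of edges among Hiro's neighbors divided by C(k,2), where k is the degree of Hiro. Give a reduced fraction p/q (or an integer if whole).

Hiro's neighbors: Miro and Theo (k = 2).
Possible neighbor pairs: C(2,2) = 1. Edges among them: none → e = 0.
Clustering(Hiro) = 0/1.

0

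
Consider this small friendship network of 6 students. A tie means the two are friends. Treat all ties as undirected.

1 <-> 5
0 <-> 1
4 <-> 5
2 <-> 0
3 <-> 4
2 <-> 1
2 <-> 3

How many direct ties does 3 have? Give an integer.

2

3 is directly tied to 2 and 4. That is 2 neighbors, so the degree of 3 is 2.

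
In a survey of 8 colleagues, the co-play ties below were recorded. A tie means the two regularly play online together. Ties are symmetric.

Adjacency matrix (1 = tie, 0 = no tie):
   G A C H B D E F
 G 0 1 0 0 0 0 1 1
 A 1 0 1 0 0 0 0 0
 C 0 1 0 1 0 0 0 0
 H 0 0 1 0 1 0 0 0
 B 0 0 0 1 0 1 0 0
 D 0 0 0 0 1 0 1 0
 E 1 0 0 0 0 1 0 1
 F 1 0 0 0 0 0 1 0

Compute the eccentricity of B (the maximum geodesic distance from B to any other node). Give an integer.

3

Distances from B: A:3, C:2, D:1, E:2, F:3, G:3, H:1.
The largest is 3 (to A, G, and F), so the eccentricity of B is 3.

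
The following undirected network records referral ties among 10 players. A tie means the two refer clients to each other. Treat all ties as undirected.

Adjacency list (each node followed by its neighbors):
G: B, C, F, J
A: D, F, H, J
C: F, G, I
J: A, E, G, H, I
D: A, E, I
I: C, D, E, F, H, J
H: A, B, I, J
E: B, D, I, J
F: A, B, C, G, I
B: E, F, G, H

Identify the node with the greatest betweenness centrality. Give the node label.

Unnormalized betweenness of each node: A:16/7, B:97/42, C:10/21, D:3/4, E:16/7, F:311/84, G:5/3, H:17/12, I:142/21, J:281/84.
I has the largest value, 142/21, making it the main broker — the node through which the most shortest paths run.

I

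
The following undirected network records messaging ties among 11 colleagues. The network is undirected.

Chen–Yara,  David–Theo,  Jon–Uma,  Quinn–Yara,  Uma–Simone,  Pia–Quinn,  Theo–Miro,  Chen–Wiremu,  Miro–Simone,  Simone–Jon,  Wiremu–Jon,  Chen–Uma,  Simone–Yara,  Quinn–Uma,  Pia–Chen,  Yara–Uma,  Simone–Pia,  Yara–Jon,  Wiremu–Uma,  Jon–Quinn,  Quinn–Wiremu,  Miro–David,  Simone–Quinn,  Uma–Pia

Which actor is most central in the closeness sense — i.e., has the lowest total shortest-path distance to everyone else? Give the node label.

Farness (sum of distances to all others) for each node — Chen:21, David:27, Jon:17, Miro:19, Pia:18, Quinn:16, Simone:14, Theo:27, Uma:15, Wiremu:21, Yara:17.
The smallest farness is 14, for Simone, so Simone has the highest closeness.

Simone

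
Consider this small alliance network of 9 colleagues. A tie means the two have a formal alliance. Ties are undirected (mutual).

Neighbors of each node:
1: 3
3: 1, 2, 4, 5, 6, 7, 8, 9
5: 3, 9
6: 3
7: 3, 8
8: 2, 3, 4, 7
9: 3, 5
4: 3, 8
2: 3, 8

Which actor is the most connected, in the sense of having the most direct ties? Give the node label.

Degrees — 1:1, 2:2, 3:8, 4:2, 5:2, 6:1, 7:2, 8:4, 9:2.
The maximum is 8, attained only by 3.

3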